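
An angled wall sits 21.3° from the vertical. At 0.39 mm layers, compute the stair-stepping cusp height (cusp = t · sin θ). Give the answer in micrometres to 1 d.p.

141.7 μm

Cusp = layer height × sin(21.3°) = 0.39 × 0.3633 = 0.141687 mm = 141.7 μm.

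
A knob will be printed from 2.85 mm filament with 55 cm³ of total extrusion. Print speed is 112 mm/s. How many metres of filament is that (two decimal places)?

8.62 m

Filament cross-section = π × (2.85/2)² = 6.3794 mm².
L = 55000 mm³ / 6.3794 mm² = 8621.5 mm, i.e. 8.62 m.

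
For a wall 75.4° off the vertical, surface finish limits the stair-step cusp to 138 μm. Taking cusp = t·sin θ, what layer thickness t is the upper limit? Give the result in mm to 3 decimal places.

Layer height = cusp / sin(75.4°) = 0.138 / 0.9677 = 0.143 mm.

0.143 mm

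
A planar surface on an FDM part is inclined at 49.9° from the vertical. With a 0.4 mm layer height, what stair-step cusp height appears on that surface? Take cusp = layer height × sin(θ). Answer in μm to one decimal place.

306.0 μm

Cusp = layer height × sin(49.9°) = 0.4 × 0.7649 = 0.30596 mm = 306.0 μm.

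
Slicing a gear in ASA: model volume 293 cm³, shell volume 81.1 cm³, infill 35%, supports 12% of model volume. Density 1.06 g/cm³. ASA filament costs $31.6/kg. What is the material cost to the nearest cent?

$6.38

Volume inside the shell: 293 − 81.1 → 211.9 cm³.
Infill volume = 0.35 × 211.9 = 74.165 cm³.
Support: 0.12 × 293 → 35.16 cm³.
Total extruded = 81.1 + 74.165 + 35.16, so 190.425 cm³.
Mass: 190.425 × 1.06 → 201.8505 g.
At $31.6/kg: 201.8505/1000 × 31.6 = $6.38.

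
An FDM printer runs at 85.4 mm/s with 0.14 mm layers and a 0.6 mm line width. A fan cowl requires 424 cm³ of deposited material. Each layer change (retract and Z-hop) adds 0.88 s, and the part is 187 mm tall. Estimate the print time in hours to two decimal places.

16.74 hours

Line area = 0.14 × 0.6, so 0.084 mm².
Toolpath length = 424 cm³ / 0.084 mm² = 424000 / 0.084 = 5047619 mm.
Time extruding: 5047619 / 85.4 → 59105.6 s.
Number of layers: 187 / 0.14 → 1336 (rounded up).
Z-hop total = 1336 × 0.88 = 1175.68 s.
Altogether 59105.6 + 1175.68 = 60281.28 s, i.e. 16.74 hours.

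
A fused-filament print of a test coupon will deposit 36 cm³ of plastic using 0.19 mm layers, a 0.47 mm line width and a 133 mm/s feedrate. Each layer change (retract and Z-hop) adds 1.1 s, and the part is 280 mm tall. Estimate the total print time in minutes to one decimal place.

Line area = 0.19 × 0.47, so 0.0893 mm².
Total extruded path = 36000/0.0893 = 403135.5 mm.
Time extruding: 403135.5 / 133 → 3031.1 s.
Layers = ⌈280/0.19⌉ = 1474.
Non-print overhead: 1474 × 1.1 → 1621.4 s.
Altogether 3031.1 + 1621.4 = 4652.5 s, i.e. 77.5 minutes.

77.5 minutes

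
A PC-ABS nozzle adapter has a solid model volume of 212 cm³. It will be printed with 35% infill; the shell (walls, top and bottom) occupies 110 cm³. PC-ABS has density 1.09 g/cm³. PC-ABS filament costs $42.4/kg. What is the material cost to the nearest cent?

Interior volume: 212 − 110 → 102 cm³.
Infill deposited = 0.35 × 102, so 35.7 cm³.
Deposited volume = 110 + 35.7, so 145.7 cm³.
Mass = 145.7 × 1.09, so 158.813 g.
At $42.4/kg: 158.813/1000 × 42.4 = $6.73.

$6.73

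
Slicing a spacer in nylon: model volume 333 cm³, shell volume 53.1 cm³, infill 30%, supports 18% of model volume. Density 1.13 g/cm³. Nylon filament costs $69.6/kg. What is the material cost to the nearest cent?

$15.49

Infill region = 333 − 53.1, so 279.9 cm³.
Infill volume = 0.30 × 279.9 = 83.97 cm³.
Support: 0.18 × 333 → 59.94 cm³.
Deposited volume = 53.1 + 83.97 + 59.94, so 197.01 cm³.
Mass: 197.01 × 1.13 → 222.6213 g.
At $69.6/kg: 222.6213/1000 × 69.6 = $15.49.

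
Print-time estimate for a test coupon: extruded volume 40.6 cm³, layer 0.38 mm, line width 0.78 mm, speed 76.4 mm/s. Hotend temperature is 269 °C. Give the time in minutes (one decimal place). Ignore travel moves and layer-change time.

29.9 minutes

Extrusion cross-section: 0.38 × 0.78 → 0.2964 mm².
Toolpath length = 40.6 cm³ / 0.2964 mm² = 40600 / 0.2964 = 136977.1 mm.
Extrusion time = 136977.1 / 76.4 = 1792.9 s.
Converting: 1792.9 s = 29.9 minutes.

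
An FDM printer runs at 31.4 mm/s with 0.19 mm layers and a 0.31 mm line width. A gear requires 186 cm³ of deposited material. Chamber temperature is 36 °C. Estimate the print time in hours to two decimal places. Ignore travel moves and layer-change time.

27.94 hours

Extrusion cross-section = 0.19 × 0.31 = 0.0589 mm².
Toolpath length = 186 cm³ / 0.0589 mm² = 186000 / 0.0589 = 3157894.7 mm.
Print-move time = 3157894.7 / 31.4 = 100569.9 s.
That's 100569.9 s → 27.94 hours.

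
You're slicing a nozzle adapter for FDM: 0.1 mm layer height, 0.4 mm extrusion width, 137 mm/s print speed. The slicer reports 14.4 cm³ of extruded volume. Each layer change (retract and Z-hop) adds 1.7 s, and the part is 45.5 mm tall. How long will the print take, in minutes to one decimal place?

56.7 minutes

Line area = 0.1 × 0.4, so 0.04 mm².
Toolpath length = 14.4 cm³ / 0.04 mm² = 14400 / 0.04 = 360000 mm.
Extrusion time = 360000 / 137 = 2627.7 s.
Layer count = ceil(45.5 / 0.1) = 455.
Non-print overhead: 455 × 1.7 → 773.5 s.
Total = 2627.7 + 773.5 = 3401.2 s = 56.7 minutes.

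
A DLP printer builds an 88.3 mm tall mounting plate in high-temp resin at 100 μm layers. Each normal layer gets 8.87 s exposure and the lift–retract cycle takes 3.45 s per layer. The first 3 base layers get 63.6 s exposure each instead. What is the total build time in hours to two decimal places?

Number of layers: 88.3 / 0.1 → 883 (rounded up).
Bottom layers = 3 × (63.6 + 3.45) = 201.15 s.
Regular layers = 880 × (8.87 + 3.45) = 10841.6 s.
Sum: 201.15 + 10841.6 = 11042.75 s → 3.07 hours.

3.07 hours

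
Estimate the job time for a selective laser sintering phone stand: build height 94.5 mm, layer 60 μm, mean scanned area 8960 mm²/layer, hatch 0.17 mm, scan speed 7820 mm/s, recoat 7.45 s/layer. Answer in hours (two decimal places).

Number of layers: 94.5 / 0.06 → 1575 (rounded up).
Per-layer scan distance: 8960 / 0.17 → 52705.9 mm.
Scan time per layer: 52705.9 / 7820 → 6.7399 s.
Layer cycle: 6.7399 + 7.45 → 14.1899 s.
1575 layers × 14.1899 s/layer = 22349.0925 s, i.e. 6.21 hours.

6.21 hours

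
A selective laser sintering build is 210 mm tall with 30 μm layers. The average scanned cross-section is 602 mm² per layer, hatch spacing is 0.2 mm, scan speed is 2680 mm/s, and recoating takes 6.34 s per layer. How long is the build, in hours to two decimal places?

14.51 hours

Layers = ⌈210/0.03⌉ = 7000.
Per-layer scan distance = 602 / 0.2 = 3010 mm.
Per-layer scan time: 3010 / 2680 → 1.1231 s.
Layer cycle: 1.1231 + 6.34 → 7.4631 s.
7000 layers × 7.4631 s/layer = 52241.7 s, i.e. 14.51 hours.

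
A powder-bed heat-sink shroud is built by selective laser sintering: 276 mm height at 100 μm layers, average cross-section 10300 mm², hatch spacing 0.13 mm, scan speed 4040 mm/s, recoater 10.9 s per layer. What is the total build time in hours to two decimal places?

23.39 hours

Layer count = ceil(276 / 0.1) = 2760.
Scan path per layer: 10300 / 0.13 → 79230.8 mm.
Per-layer scan time: 79230.8 / 4040 → 19.6116 s.
Per-layer time: 19.6116 + 10.9 → 30.5116 s.
Total: 2760 × 30.5116 s = 84212.016 s → 23.39 hours.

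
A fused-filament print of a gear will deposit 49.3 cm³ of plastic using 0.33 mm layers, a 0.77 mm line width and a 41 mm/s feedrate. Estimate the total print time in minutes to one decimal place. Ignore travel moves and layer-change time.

78.9 minutes

Extrusion cross-section = 0.33 × 0.77, so 0.2541 mm².
Toolpath length = 49.3 cm³ / 0.2541 mm² = 49300 / 0.2541 = 194018.1 mm.
Extrusion time = 194018.1 / 41, so 4732.1 s.
That's 4732.1 s → 78.9 minutes.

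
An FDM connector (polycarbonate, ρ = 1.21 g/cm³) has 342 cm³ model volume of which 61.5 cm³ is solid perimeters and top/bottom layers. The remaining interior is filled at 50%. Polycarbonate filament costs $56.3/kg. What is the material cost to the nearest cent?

Interior volume: 342 − 61.5 → 280.5 cm³.
Deposited infill = 0.50 × 280.5, so 140.25 cm³.
Deposited volume = 61.5 + 140.25 = 201.75 cm³.
Mass: 201.75 × 1.21 → 244.1175 g.
Cost = 244.1175 g / 1000 × $56.3/kg = $13.74.

$13.74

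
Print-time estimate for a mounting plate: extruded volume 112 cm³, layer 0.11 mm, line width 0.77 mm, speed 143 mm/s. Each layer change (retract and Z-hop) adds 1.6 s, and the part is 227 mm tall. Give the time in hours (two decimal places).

Line area: 0.11 × 0.77 → 0.0847 mm².
Toolpath length = 112 cm³ / 0.0847 mm² = 112000 / 0.0847 = 1322314 mm.
Time extruding = 1322314 / 143 = 9247 s.
Layers = ⌈227/0.11⌉ = 2064.
Z-hop total: 2064 × 1.6 → 3302.4 s.
Total = 9247 + 3302.4 = 12549.4 s = 3.49 hours.

3.49 hours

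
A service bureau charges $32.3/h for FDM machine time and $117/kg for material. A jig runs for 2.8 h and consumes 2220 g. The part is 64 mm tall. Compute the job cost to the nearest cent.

$350.18

Time charge: 32.3 × 2.8 → $90.44.
Material cost = 117 × 2220/1000 = $259.74.
Job cost: 90.44 + 259.74 = $350.18.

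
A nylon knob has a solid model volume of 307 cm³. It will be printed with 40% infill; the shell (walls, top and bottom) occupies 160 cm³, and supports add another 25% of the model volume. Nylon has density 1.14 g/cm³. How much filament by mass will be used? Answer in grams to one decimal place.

336.9 g

Volume inside the shell: 307 − 160 → 147 cm³.
Infill volume = 0.40 × 147, so 58.8 cm³.
Support = 0.25 × 307, so 76.75 cm³.
Total printed volume: 160 + 58.8 + 76.75 → 295.55 cm³.
Mass = 295.55 × 1.14, so 336.927 g.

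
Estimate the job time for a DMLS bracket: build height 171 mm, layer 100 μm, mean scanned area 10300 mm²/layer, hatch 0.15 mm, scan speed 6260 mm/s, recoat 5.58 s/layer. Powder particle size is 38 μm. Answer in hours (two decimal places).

7.86 hours

Layers = ⌈171/0.1⌉ = 1710.
Hatch length per layer: 10300 / 0.15 → 68666.7 mm.
Laser time per layer = 68666.7 / 6260, so 10.9691 s.
Time per layer: 10.9691 + 5.58 → 16.5491 s.
1710 layers × 16.5491 s/layer = 28298.961 s, i.e. 7.86 hours.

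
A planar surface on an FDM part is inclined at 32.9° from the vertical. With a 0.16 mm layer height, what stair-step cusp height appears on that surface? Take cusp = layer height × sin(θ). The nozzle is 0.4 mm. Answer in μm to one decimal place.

Cusp = layer height × sin(32.9°) = 0.16 × 0.5432 = 0.086912 mm = 86.9 μm.

86.9 μm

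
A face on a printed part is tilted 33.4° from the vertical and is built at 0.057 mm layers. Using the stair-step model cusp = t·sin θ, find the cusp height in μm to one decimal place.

31.4 μm

Cusp = layer height × sin(33.4°) = 0.057 × 0.5505 = 0.031379 mm = 31.4 μm.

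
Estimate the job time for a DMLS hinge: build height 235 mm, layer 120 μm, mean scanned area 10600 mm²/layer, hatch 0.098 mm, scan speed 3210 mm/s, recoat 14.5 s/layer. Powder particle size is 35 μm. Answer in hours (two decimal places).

Layers = ⌈235/0.12⌉ = 1959.
Hatch length per layer = 10600 / 0.098 = 108163.3 mm.
Per-layer scan time: 108163.3 / 3210 → 33.6957 s.
Layer cycle: 33.6957 + 14.5 → 48.1957 s.
1959 layers × 48.1957 s/layer = 94415.3763 s, i.e. 26.23 hours.

26.23 hours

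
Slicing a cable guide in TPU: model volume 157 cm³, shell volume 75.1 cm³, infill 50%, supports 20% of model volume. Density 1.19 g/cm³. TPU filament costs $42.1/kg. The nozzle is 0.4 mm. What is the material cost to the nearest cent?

Infill region = 157 − 75.1, so 81.9 cm³.
Infill deposited = 0.50 × 81.9 = 40.95 cm³.
Support: 0.20 × 157 → 31.4 cm³.
Total printed volume: 75.1 + 40.95 + 31.4 → 147.45 cm³.
Mass: 147.45 × 1.19 → 175.4655 g.
At $42.1/kg: 175.4655/1000 × 42.1 = $7.39.

$7.39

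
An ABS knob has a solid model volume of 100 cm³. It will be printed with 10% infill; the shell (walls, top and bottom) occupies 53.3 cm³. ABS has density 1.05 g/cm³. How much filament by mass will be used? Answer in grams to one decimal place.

60.9 g

Volume inside the shell = 100 − 53.3 = 46.7 cm³.
Infill volume: 0.10 × 46.7 → 4.67 cm³.
Total extruded = 53.3 + 4.67 = 57.97 cm³.
Mass = 57.97 × 1.05, so 60.8685 g.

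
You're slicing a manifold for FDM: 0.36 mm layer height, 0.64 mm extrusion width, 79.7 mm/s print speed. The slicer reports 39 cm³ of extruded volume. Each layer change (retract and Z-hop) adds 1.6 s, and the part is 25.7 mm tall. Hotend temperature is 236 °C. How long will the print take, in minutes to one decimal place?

Bead cross-section = 0.36 × 0.64, so 0.2304 mm².
Path length: 39000 mm³ / 0.2304 mm² → 169270.8 mm.
Extrusion time = 169270.8 / 79.7 = 2123.8 s.
Number of layers: 25.7 / 0.36 → 72 (rounded up).
Non-print overhead: 72 × 1.6 → 115.2 s.
Altogether 2123.8 + 115.2 = 2239 s, i.e. 37.3 minutes.

37.3 minutes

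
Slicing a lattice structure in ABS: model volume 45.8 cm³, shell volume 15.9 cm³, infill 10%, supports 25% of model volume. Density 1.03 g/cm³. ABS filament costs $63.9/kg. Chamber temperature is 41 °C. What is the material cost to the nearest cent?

Volume inside the shell = 45.8 − 15.9 = 29.9 cm³.
Infill deposited = 0.10 × 29.9, so 2.99 cm³.
Support = 0.25 × 45.8, so 11.45 cm³.
Deposited volume: 15.9 + 2.99 + 11.45 → 30.34 cm³.
Mass = 30.34 × 1.03 = 31.2502 g.
Cost = 31.2502 g / 1000 × $63.9/kg = $2.00.

$2.00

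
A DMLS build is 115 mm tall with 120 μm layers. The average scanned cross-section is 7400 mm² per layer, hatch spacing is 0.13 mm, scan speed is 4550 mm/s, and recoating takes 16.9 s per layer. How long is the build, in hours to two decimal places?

7.83 hours

Number of layers: 115 / 0.12 → 959 (rounded up).
Hatch length per layer = 7400 / 0.13 = 56923.1 mm.
Laser time per layer: 56923.1 / 4550 → 12.5106 s.
Layer cycle = 12.5106 + 16.9, so 29.4106 s.
Total: 959 × 29.4106 s = 28204.7654 s → 7.83 hours.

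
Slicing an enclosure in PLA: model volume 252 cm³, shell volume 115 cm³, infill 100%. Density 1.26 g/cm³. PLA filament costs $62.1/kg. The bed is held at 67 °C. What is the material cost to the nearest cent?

Infill region = 252 − 115 = 137 cm³.
Infill volume = 1.00 × 137 = 137 cm³.
Total extruded = 115 + 137 = 252 cm³.
Mass = 252 × 1.26, so 317.52 g.
At $62.1/kg: 317.52/1000 × 62.1 = $19.72.

$19.72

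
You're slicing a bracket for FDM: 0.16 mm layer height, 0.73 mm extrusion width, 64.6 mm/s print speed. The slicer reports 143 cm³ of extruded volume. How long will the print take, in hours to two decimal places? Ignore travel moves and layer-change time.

Extrusion cross-section: 0.16 × 0.73 → 0.1168 mm².
Path length: 143000 mm³ / 0.1168 mm² → 1224315.1 mm.
Print-move time = 1224315.1 / 64.6, so 18952.2 s.
Converting: 18952.2 s = 5.26 hours.

5.26 hours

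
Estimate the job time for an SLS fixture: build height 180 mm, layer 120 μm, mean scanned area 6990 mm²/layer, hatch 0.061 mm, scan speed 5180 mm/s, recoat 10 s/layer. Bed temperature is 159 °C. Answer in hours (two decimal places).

Number of layers: 180 / 0.12 → 1500 (rounded up).
Per-layer scan distance: 6990 / 0.061 → 114590.2 mm.
Scan time per layer = 114590.2 / 5180, so 22.1217 s.
Layer cycle = 22.1217 + 10, so 32.1217 s.
1500 layers × 32.1217 s/layer = 48182.55 s, i.e. 13.38 hours.

13.38 hours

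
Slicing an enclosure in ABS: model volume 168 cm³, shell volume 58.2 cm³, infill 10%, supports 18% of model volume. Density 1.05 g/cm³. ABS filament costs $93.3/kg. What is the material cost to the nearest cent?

Interior volume = 168 − 58.2, so 109.8 cm³.
Deposited infill = 0.10 × 109.8 = 10.98 cm³.
Support = 0.18 × 168, so 30.24 cm³.
Total printed volume: 58.2 + 10.98 + 30.24 → 99.42 cm³.
Mass = 99.42 × 1.05 = 104.391 g.
At $93.3/kg: 104.391/1000 × 93.3 = $9.74.

$9.74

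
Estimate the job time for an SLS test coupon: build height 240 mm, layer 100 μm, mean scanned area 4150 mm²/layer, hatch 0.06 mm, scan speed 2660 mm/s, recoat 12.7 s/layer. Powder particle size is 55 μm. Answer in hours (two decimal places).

25.80 hours

Layers = ⌈240/0.1⌉ = 2400.
Hatch length per layer = 4150 / 0.06 = 69166.7 mm.
Scan time per layer = 69166.7 / 2660, so 26.0025 s.
Layer cycle: 26.0025 + 12.7 → 38.7025 s.
Build time = 2400 × 38.7025 = 92886 s = 25.80 hours.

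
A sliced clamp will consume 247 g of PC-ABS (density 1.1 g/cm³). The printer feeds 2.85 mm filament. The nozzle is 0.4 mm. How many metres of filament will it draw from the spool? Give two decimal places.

35.20 m

Extruded volume: 247/1.1 = 224.5455 cm³ (224545.5 mm³).
Cross-section of 2.85 mm filament: π·(2.85/2)² = 6.3794 mm².
L = V/A = 224545.5/6.3794 = 35198.53 mm → 35.20 m.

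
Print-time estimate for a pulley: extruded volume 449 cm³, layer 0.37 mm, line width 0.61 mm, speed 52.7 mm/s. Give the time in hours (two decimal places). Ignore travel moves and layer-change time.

10.49 hours

Extrusion cross-section = 0.37 × 0.61, so 0.2257 mm².
Toolpath length = 449 cm³ / 0.2257 mm² = 449000 / 0.2257 = 1989366.4 mm.
Print-move time = 1989366.4 / 52.7, so 37748.9 s.
Converting: 37748.9 s = 10.49 hours.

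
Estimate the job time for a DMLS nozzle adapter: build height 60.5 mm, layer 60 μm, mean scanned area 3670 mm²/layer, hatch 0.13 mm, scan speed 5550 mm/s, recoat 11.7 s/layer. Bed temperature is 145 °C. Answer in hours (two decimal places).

Layer count = ceil(60.5 / 0.06) = 1009.
Hatch length per layer = 3670 / 0.13, so 28230.8 mm.
Laser time per layer: 28230.8 / 5550 → 5.0866 s.
Per-layer time: 5.0866 + 11.7 → 16.7866 s.
Total: 1009 × 16.7866 s = 16937.6794 s → 4.70 hours.

4.70 hours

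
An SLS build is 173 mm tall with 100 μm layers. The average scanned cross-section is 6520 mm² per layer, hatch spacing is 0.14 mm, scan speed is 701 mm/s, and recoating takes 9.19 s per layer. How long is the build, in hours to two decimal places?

Number of layers: 173 / 0.1 → 1730 (rounded up).
Scan path per layer: 6520 / 0.14 → 46571.4 mm.
Laser time per layer: 46571.4 / 701 → 66.4357 s.
Layer cycle: 66.4357 + 9.19 → 75.6257 s.
1730 layers × 75.6257 s/layer = 130832.461 s, i.e. 36.34 hours.

36.34 hours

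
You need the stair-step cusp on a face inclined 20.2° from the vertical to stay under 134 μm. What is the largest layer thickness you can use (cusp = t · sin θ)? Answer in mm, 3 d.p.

0.388 mm

sin(20.2°) = 0.3453; t_max = 0.134/0.3453 = 0.388 mm.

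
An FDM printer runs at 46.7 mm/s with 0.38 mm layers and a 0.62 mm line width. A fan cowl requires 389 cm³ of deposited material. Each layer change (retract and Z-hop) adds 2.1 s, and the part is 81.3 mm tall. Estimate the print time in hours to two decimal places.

Line area: 0.38 × 0.62 → 0.2356 mm².
Total extruded path = 389000/0.2356 = 1651103.6 mm.
Time extruding: 1651103.6 / 46.7 → 35355.5 s.
Number of layers: 81.3 / 0.38 → 214 (rounded up).
Non-print overhead = 214 × 2.1 = 449.4 s.
Total = 35355.5 + 449.4 = 35804.9 s = 9.95 hours.

9.95 hours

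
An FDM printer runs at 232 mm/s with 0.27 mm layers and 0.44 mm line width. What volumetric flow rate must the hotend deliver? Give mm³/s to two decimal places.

Bead cross-section: 0.27 × 0.44 → 0.1188 mm².
Q = v·A = 232 × 0.1188 = 27.56 mm³/s.

27.56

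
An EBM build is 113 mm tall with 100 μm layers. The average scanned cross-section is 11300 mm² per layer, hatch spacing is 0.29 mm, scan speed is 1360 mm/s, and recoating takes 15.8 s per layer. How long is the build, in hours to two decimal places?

Number of layers: 113 / 0.1 → 1130 (rounded up).
Per-layer scan distance = 11300 / 0.29, so 38965.5 mm.
Beam time per layer = 38965.5 / 1360, so 28.6511 s.
Per-layer time = 28.6511 + 15.8, so 44.4511 s.
Build time = 1130 × 44.4511 = 50229.743 s = 13.95 hours.

13.95 hours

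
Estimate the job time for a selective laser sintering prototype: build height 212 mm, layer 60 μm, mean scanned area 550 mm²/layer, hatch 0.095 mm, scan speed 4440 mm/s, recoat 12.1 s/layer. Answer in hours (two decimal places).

Layer count = ceil(212 / 0.06) = 3534.
Hatch length per layer = 550 / 0.095, so 5789.5 mm.
Laser time per layer: 5789.5 / 4440 → 1.3039 s.
Layer cycle = 1.3039 + 12.1, so 13.4039 s.
Total: 3534 × 13.4039 s = 47369.3826 s → 13.16 hours.

13.16 hours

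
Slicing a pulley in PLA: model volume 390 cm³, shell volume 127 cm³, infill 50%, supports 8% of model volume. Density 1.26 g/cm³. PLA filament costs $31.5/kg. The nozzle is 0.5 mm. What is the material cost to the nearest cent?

Infill region = 390 − 127, so 263 cm³.
Deposited infill = 0.50 × 263, so 131.5 cm³.
Support: 0.08 × 390 → 31.2 cm³.
Deposited volume: 127 + 131.5 + 31.2 → 289.7 cm³.
Mass: 289.7 × 1.26 → 365.022 g.
At $31.5/kg: 365.022/1000 × 31.5 = $11.50.

$11.50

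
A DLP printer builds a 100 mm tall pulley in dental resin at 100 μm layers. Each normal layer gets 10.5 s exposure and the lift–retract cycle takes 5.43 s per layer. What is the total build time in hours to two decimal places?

Layers = ⌈100/0.1⌉ = 1000.
Cycle time = 10.5 + 5.43 = 15.93 s.
Total = 1000 × 15.93 = 15930 s = 4.43 hours.

4.43 hours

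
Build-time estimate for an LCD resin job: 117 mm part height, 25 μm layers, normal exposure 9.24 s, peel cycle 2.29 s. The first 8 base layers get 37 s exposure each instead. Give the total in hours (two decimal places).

15.05 hours

Layer count = ceil(117 / 0.025) = 4680.
Base layers: 8 × (37 + 2.29) → 314.32 s.
Regular layers = 4672 × (9.24 + 2.29), so 53868.16 s.
Sum: 314.32 + 53868.16 = 54182.48 s → 15.05 hours.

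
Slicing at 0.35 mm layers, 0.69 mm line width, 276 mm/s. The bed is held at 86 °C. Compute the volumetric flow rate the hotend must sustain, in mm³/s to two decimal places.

Bead cross-section: 0.35 × 0.69 → 0.2415 mm².
Volumetric flow = 276 × 0.2415 = 66.65 mm³/s.

66.65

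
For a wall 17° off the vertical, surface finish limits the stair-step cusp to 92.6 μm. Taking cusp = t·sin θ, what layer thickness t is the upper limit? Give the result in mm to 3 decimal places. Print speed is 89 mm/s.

Layer height = cusp / sin(17°) = 0.0926 / 0.2924 = 0.317 mm.

0.317 mm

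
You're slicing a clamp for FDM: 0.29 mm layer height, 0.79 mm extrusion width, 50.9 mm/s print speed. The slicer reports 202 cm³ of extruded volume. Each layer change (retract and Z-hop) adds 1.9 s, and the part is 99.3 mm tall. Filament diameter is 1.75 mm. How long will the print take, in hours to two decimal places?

4.99 hours

Extrusion cross-section: 0.29 × 0.79 → 0.2291 mm².
Total extruded path = 202000/0.2291 = 881711 mm.
Extrusion time = 881711 / 50.9, so 17322.4 s.
Layer count = ceil(99.3 / 0.29) = 343.
Non-print overhead: 343 × 1.9 → 651.7 s.
Total = 17322.4 + 651.7 = 17974.1 s = 4.99 hours.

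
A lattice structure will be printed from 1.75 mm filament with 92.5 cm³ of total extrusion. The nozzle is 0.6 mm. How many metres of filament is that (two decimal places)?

38.46 m

Cross-section of 1.75 mm filament: π·(1.75/2)² = 2.4053 mm².
Length = 92.5 cm³ / 2.4053 mm² = 92500 / 2.4053 = 38456.74 mm = 38.46 m.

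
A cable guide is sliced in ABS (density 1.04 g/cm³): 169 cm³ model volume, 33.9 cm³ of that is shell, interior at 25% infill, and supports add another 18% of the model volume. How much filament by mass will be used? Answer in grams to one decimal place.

Interior volume = 169 − 33.9, so 135.1 cm³.
Deposited infill = 0.25 × 135.1, so 33.775 cm³.
Support: 0.18 × 169 → 30.42 cm³.
Total extruded = 33.9 + 33.775 + 30.42, so 98.095 cm³.
Mass = 98.095 × 1.04, so 102.0188 g.

102.0 g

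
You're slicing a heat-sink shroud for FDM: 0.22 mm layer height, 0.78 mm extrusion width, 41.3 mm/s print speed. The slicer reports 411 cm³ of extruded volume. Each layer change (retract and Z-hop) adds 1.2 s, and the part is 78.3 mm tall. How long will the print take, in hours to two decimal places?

16.23 hours

Bead cross-section = 0.22 × 0.78, so 0.1716 mm².
Path length: 411000 mm³ / 0.1716 mm² → 2395104.9 mm.
Extrusion time = 2395104.9 / 41.3, so 57992.9 s.
Layers = ⌈78.3/0.22⌉ = 356.
Non-print overhead: 356 × 1.2 → 427.2 s.
Total = 57992.9 + 427.2 = 58420.1 s = 16.23 hours.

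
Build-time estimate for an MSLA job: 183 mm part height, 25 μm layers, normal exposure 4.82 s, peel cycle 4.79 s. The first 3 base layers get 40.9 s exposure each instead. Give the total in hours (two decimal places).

19.57 hours

Layers = ⌈183/0.025⌉ = 7320.
Bottom layers: 3 × (40.9 + 4.79) → 137.07 s.
Regular layers = 7317 × (4.82 + 4.79), so 70316.37 s.
Sum: 137.07 + 70316.37 = 70453.44 s → 19.57 hours.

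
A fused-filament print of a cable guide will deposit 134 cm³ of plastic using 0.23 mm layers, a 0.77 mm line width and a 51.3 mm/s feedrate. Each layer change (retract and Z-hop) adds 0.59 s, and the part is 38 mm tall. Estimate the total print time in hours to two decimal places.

Extrusion cross-section = 0.23 × 0.77 = 0.1771 mm².
Total extruded path = 134000/0.1771 = 756634.7 mm.
Extrusion time = 756634.7 / 51.3, so 14749.2 s.
Layer count = ceil(38 / 0.23) = 166.
Non-print overhead: 166 × 0.59 → 97.94 s.
Altogether 14749.2 + 97.94 = 14847.14 s, i.e. 4.12 hours.

4.12 hours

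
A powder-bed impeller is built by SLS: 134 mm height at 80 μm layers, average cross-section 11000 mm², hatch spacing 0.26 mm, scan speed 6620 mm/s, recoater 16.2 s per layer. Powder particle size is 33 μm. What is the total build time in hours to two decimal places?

10.51 hours

Layer count = ceil(134 / 0.08) = 1675.
Per-layer scan distance = 11000 / 0.26, so 42307.7 mm.
Per-layer scan time: 42307.7 / 6620 → 6.3909 s.
Layer cycle = 6.3909 + 16.2, so 22.5909 s.
Total: 1675 × 22.5909 s = 37839.7575 s → 10.51 hours.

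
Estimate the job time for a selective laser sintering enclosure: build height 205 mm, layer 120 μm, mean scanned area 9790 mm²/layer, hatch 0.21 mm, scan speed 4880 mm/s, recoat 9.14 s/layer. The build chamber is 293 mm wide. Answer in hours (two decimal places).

Layers = ⌈205/0.12⌉ = 1709.
Per-layer scan distance = 9790 / 0.21, so 46619 mm.
Scan time per layer: 46619 / 4880 → 9.5531 s.
Per-layer time = 9.5531 + 9.14, so 18.6931 s.
1709 layers × 18.6931 s/layer = 31946.5079 s, i.e. 8.87 hours.

8.87 hours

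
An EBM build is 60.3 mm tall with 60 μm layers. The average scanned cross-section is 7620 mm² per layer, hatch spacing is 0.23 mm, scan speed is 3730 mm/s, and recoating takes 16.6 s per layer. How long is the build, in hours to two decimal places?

Layers = ⌈60.3/0.06⌉ = 1005.
Hatch length per layer = 7620 / 0.23 = 33130.4 mm.
Scan time per layer: 33130.4 / 3730 → 8.8821 s.
Per-layer time = 8.8821 + 16.6 = 25.4821 s.
1005 layers × 25.4821 s/layer = 25609.5105 s, i.e. 7.11 hours.

7.11 hours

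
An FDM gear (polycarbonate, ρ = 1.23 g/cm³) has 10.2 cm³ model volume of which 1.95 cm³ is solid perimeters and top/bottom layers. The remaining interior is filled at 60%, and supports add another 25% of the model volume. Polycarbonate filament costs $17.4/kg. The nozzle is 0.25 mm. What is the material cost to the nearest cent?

Infill region = 10.2 − 1.95, so 8.25 cm³.
Infill deposited: 0.60 × 8.25 → 4.95 cm³.
Support = 0.25 × 10.2, so 2.55 cm³.
Total printed volume = 1.95 + 4.95 + 2.55, so 9.45 cm³.
Mass: 9.45 × 1.23 → 11.6235 g.
At $17.4/kg: 11.6235/1000 × 17.4 = $0.20.

$0.20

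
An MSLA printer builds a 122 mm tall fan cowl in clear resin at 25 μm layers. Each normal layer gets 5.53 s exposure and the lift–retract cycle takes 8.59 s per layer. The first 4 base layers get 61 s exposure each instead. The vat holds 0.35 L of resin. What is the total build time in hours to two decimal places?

19.20 hours

Number of layers: 122 / 0.025 → 4880 (rounded up).
Bottom layers = 4 × (61 + 8.59) = 278.36 s.
Normal layers: 4876 × (5.53 + 8.59) → 68849.12 s.
Total = 278.36 + 68849.12 = 69127.48 s = 19.20 hours.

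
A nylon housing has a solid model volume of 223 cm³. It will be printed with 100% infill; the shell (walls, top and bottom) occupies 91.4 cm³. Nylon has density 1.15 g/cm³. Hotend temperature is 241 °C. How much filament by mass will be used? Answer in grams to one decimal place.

256.5 g

Interior volume = 223 − 91.4 = 131.6 cm³.
Infill deposited = 1.00 × 131.6 = 131.6 cm³.
Deposited volume = 91.4 + 131.6 = 223 cm³.
Mass = 223 × 1.15 = 256.45 g.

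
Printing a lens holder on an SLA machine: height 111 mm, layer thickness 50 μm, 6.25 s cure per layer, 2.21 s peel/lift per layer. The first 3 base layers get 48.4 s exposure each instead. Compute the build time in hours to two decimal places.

5.25 hours

Layers = ⌈111/0.05⌉ = 2220.
Burn-in layers = 3 × (48.4 + 2.21), so 151.83 s.
Normal layers = 2217 × (6.25 + 2.21) = 18755.82 s.
Sum: 151.83 + 18755.82 = 18907.65 s → 5.25 hours.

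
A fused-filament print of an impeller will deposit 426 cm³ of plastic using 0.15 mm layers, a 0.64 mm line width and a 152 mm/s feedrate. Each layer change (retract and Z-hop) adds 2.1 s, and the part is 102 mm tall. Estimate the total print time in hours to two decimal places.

8.51 hours

Extrusion cross-section = 0.15 × 0.64 = 0.096 mm².
Toolpath length = 426 cm³ / 0.096 mm² = 426000 / 0.096 = 4437500 mm.
Print-move time = 4437500 / 152, so 29194.1 s.
Number of layers: 102 / 0.15 → 680 (rounded up).
Layer-change overhead = 680 × 2.1, so 1428 s.
Altogether 29194.1 + 1428 = 30622.1 s, i.e. 8.51 hours.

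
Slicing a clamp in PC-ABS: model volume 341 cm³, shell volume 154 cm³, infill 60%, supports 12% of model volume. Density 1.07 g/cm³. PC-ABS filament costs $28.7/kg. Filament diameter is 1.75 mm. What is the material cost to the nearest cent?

Infill region = 341 − 154, so 187 cm³.
Infill deposited = 0.60 × 187 = 112.2 cm³.
Support: 0.12 × 341 → 40.92 cm³.
Total printed volume: 154 + 112.2 + 40.92 → 307.12 cm³.
Mass = 307.12 × 1.07, so 328.6184 g.
Cost = 328.6184 g / 1000 × $28.7/kg = $9.43.

$9.43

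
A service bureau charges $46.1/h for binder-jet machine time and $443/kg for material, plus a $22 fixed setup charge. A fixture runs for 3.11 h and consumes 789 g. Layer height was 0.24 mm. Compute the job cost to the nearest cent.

Machine-time cost = 46.1 × 3.11, so $143.371.
Material cost = 443 × 789/1000, so $349.527.
Adding setup: 143.371 + 349.527 + 22 → 514.898 ≈ $514.90.

$514.90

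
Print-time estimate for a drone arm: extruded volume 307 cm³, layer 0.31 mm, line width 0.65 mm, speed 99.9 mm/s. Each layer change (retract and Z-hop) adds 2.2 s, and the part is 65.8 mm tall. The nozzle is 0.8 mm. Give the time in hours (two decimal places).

Line area = 0.31 × 0.65, so 0.2015 mm².
Path length: 307000 mm³ / 0.2015 mm² → 1523573.2 mm.
Time extruding = 1523573.2 / 99.9, so 15251 s.
Layers = ⌈65.8/0.31⌉ = 213.
Layer-change overhead = 213 × 2.2, so 468.6 s.
Total = 15251 + 468.6 = 15719.6 s = 4.37 hours.

4.37 hours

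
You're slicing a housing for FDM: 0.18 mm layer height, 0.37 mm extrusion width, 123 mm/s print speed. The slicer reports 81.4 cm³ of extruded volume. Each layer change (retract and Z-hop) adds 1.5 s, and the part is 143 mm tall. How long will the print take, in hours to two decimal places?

Bead cross-section = 0.18 × 0.37 = 0.0666 mm².
Path length: 81400 mm³ / 0.0666 mm² → 1222222.2 mm.
Time extruding = 1222222.2 / 123, so 9936.8 s.
Number of layers: 143 / 0.18 → 795 (rounded up).
Z-hop total = 795 × 1.5, so 1192.5 s.
Altogether 9936.8 + 1192.5 = 11129.3 s, i.e. 3.09 hours.

3.09 hours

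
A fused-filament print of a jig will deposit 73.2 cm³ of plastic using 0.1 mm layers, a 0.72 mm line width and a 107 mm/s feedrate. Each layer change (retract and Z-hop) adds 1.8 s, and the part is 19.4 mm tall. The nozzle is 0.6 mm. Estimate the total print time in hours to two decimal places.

Extrusion cross-section: 0.1 × 0.72 → 0.072 mm².
Path length: 73200 mm³ / 0.072 mm² → 1016666.7 mm.
Extrusion time = 1016666.7 / 107, so 9501.6 s.
Layers = ⌈19.4/0.1⌉ = 194.
Layer-change overhead: 194 × 1.8 → 349.2 s.
Total = 9501.6 + 349.2 = 9850.8 s = 2.74 hours.

2.74 hours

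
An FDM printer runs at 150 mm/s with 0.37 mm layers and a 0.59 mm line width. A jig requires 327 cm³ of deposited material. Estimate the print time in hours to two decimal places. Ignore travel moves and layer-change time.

Extrusion cross-section = 0.37 × 0.59, so 0.2183 mm².
Total extruded path = 327000/0.2183 = 1497938.6 mm.
Print-move time = 1497938.6 / 150 = 9986.3 s.
That's 9986.3 s → 2.77 hours.

2.77 hours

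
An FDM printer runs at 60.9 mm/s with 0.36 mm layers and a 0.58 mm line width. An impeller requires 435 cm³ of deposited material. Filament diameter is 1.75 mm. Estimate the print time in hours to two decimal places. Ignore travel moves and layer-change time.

Bead cross-section = 0.36 × 0.58 = 0.2088 mm².
Toolpath length = 435 cm³ / 0.2088 mm² = 435000 / 0.2088 = 2083333.3 mm.
Extrusion time: 2083333.3 / 60.9 → 34209.1 s.
Converting: 34209.1 s = 9.50 hours.

9.50 hours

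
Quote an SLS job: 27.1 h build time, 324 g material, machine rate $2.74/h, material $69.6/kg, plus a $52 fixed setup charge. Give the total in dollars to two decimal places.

$148.80

Machine cost = 2.74 × 27.1, so $74.254.
Material charge = 69.6 × 324/1000 = $22.5504.
Adding setup: 74.254 + 22.5504 + 52 → 148.8044 ≈ $148.80.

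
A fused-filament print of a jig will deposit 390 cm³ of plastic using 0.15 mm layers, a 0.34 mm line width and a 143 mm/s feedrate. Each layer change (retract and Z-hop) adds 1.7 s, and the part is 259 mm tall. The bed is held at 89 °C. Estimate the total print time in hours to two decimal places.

Line area = 0.15 × 0.34, so 0.051 mm².
Toolpath length = 390 cm³ / 0.051 mm² = 390000 / 0.051 = 7647058.8 mm.
Print-move time: 7647058.8 / 143 → 53475.9 s.
Layers = ⌈259/0.15⌉ = 1727.
Non-print overhead: 1727 × 1.7 → 2935.9 s.
Altogether 53475.9 + 2935.9 = 56411.8 s, i.e. 15.67 hours.

15.67 hours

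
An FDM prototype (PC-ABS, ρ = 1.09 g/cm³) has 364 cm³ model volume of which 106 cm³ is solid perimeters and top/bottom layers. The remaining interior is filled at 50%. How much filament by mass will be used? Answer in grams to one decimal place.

256.2 g

Infill region = 364 − 106, so 258 cm³.
Infill deposited: 0.50 × 258 → 129 cm³.
Total printed volume = 106 + 129 = 235 cm³.
Mass = 235 × 1.09, so 256.15 g.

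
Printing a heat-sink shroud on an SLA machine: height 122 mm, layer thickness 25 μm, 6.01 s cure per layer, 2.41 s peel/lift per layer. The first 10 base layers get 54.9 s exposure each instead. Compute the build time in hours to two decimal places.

11.55 hours

Layers = ⌈122/0.025⌉ = 4880.
Bottom layers = 10 × (54.9 + 2.41), so 573.1 s.
Regular layers = 4870 × (6.01 + 2.41) = 41005.4 s.
Sum: 573.1 + 41005.4 = 41578.5 s → 11.55 hours.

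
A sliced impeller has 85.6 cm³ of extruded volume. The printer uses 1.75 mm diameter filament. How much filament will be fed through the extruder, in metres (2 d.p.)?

Cross-section of 1.75 mm filament: π·(1.75/2)² = 2.4053 mm².
L = 85600 mm³ / 2.4053 mm² = 35588.08 mm, i.e. 35.59 m.

35.59 m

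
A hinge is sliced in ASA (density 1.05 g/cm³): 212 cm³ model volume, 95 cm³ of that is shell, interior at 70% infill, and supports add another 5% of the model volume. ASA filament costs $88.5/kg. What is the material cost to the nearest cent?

Infill region = 212 − 95 = 117 cm³.
Infill volume = 0.70 × 117 = 81.9 cm³.
Support = 0.05 × 212, so 10.6 cm³.
Deposited volume: 95 + 81.9 + 10.6 → 187.5 cm³.
Mass = 187.5 × 1.05, so 196.875 g.
Cost = 196.875 g / 1000 × $88.5/kg = $17.42.

$17.42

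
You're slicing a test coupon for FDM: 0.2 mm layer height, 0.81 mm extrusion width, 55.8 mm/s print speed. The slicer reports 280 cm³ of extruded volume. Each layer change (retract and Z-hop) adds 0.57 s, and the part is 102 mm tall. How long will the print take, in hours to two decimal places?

8.68 hours

Line area: 0.2 × 0.81 → 0.162 mm².
Total extruded path = 280000/0.162 = 1728395.1 mm.
Extrusion time = 1728395.1 / 55.8, so 30974.8 s.
Layers = ⌈102/0.2⌉ = 510.
Z-hop total = 510 × 0.57 = 290.7 s.
Altogether 30974.8 + 290.7 = 31265.5 s, i.e. 8.68 hours.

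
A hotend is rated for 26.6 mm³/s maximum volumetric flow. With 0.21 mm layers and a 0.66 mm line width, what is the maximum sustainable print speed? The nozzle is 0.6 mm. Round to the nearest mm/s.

192 mm/s

Bead cross-section = 0.21 × 0.66 = 0.1386 mm².
v_max = Q/A = 26.6/0.1386 = 191.92 mm/s → 192 mm/s.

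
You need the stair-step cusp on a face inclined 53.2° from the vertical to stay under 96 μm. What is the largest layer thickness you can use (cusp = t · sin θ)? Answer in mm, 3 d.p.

0.120 mm

sin(53.2°) = 0.8007; t_max = 0.096/0.8007 = 0.120 mm.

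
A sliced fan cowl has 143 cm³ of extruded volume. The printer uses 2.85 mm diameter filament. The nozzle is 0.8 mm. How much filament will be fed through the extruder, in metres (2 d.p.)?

A = π r² = π × 1.425² = 6.3794 mm².
Length = 143 cm³ / 6.3794 mm² = 143000 / 6.3794 = 22415.9 mm = 22.42 m.

22.42 m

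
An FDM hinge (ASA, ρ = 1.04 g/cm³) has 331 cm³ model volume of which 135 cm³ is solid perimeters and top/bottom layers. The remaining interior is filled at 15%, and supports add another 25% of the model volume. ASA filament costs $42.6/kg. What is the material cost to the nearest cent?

Volume inside the shell = 331 − 135 = 196 cm³.
Infill deposited: 0.15 × 196 → 29.4 cm³.
Support = 0.25 × 331 = 82.75 cm³.
Total extruded = 135 + 29.4 + 82.75, so 247.15 cm³.
Mass = 247.15 × 1.04 = 257.036 g.
At $42.6/kg: 257.036/1000 × 42.6 = $10.95.

$10.95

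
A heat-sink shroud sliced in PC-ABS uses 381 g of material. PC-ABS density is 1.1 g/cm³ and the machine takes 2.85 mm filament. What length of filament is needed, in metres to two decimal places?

Extruded volume: 381/1.1 = 346.3636 cm³ (346363.6 mm³).
Filament cross-section = π × (2.85/2)² = 6.3794 mm².
Length = 346363.6 / 6.3794 = 54294.07 mm = 54.29 m.

54.29 m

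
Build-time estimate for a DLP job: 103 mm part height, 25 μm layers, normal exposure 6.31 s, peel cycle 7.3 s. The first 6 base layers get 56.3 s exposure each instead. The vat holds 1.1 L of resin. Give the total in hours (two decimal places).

Layer count = ceil(103 / 0.025) = 4120.
Bottom layers = 6 × (56.3 + 7.3), so 381.6 s.
Remaining layers = 4114 × (6.31 + 7.3) = 55991.54 s.
Sum: 381.6 + 55991.54 = 56373.14 s → 15.66 hours.

15.66 hours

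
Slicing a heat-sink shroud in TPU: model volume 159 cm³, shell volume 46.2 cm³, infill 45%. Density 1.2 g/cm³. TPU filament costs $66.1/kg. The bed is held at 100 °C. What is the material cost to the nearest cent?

$7.69

Infill region = 159 − 46.2, so 112.8 cm³.
Deposited infill = 0.45 × 112.8, so 50.76 cm³.
Total printed volume: 46.2 + 50.76 → 96.96 cm³.
Mass = 96.96 × 1.2 = 116.352 g.
At $66.1/kg: 116.352/1000 × 66.1 = $7.69.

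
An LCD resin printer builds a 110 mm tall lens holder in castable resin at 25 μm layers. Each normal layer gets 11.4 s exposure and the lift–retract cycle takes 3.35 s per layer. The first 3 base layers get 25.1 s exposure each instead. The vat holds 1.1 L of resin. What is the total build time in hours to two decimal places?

18.04 hours

Layer count = ceil(110 / 0.025) = 4400.
Bottom layers: 3 × (25.1 + 3.35) → 85.35 s.
Regular layers: 4397 × (11.4 + 3.35) → 64855.75 s.
Sum: 85.35 + 64855.75 = 64941.1 s → 18.04 hours.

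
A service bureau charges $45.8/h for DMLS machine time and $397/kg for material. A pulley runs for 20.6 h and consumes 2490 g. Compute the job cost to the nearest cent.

$1932.01

Machine cost = 45.8 × 20.6, so $943.48.
Material cost: 397 × 2490/1000 → $988.53.
Total = 943.48 + 988.53 = $1932.01.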